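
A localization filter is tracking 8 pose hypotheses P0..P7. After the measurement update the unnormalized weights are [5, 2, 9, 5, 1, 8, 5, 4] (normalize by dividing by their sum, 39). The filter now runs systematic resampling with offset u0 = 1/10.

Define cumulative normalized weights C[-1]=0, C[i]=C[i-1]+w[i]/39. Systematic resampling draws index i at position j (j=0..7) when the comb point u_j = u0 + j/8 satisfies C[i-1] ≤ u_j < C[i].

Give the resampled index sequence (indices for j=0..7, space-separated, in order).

C = [5/39, 7/39, 16/39, 7/13, 22/39, 10/13, 35/39, 1]
j=0: u_0=1/10 ∈ [0, 5/39) → index 0
j=1: u_1=9/40 ∈ [7/39, 16/39) → index 2
j=2: u_2=7/20 ∈ [7/39, 16/39) → index 2
j=3: u_3=19/40 ∈ [16/39, 7/13) → index 3
j=4: u_4=3/5 ∈ [22/39, 10/13) → index 5
j=5: u_5=29/40 ∈ [22/39, 10/13) → index 5
j=6: u_6=17/20 ∈ [10/13, 35/39) → index 6
j=7: u_7=39/40 ∈ [35/39, 1) → index 7

0 2 2 3 5 5 6 7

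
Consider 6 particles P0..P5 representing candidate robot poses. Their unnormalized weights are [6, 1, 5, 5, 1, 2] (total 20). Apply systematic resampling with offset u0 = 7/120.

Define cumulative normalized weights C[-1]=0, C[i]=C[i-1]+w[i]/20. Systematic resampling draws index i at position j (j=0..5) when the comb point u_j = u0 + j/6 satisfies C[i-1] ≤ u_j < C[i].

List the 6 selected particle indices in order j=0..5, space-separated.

C = [3/10, 7/20, 3/5, 17/20, 9/10, 1]
j=0: u_0=7/120 ∈ [0, 3/10) → index 0
j=1: u_1=9/40 ∈ [0, 3/10) → index 0
j=2: u_2=47/120 ∈ [7/20, 3/5) → index 2
j=3: u_3=67/120 ∈ [7/20, 3/5) → index 2
j=4: u_4=29/40 ∈ [3/5, 17/20) → index 3
j=5: u_5=107/120 ∈ [17/20, 9/10) → index 4

0 0 2 2 3 4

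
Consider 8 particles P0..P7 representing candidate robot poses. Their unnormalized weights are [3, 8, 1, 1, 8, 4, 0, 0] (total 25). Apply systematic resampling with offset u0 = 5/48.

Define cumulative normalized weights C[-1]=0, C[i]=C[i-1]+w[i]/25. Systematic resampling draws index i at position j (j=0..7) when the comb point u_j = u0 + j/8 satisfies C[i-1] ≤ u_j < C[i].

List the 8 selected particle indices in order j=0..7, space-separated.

C = [3/25, 11/25, 12/25, 13/25, 21/25, 1, 1, 1]
j=0: u_0=5/48 ∈ [0, 3/25) → index 0
j=1: u_1=11/48 ∈ [3/25, 11/25) → index 1
j=2: u_2=17/48 ∈ [3/25, 11/25) → index 1
j=3: u_3=23/48 ∈ [11/25, 12/25) → index 2
j=4: u_4=29/48 ∈ [13/25, 21/25) → index 4
j=5: u_5=35/48 ∈ [13/25, 21/25) → index 4
j=6: u_6=41/48 ∈ [21/25, 1) → index 5
j=7: u_7=47/48 ∈ [21/25, 1) → index 5

0 1 1 2 4 4 5 5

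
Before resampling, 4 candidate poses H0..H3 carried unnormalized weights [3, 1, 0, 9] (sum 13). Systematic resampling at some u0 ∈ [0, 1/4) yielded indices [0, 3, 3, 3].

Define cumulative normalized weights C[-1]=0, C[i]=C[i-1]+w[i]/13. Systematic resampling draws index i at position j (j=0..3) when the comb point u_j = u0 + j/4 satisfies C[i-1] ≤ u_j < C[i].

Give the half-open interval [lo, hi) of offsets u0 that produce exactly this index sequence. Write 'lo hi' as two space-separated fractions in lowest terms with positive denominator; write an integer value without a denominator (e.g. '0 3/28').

C = [3/13, 4/13, 4/13, 1]
j=0 picked index 0: u0 ∈ [0, 3/13)
j=1 picked index 3: u0 ∈ [3/52, 3/4)
j=2 picked index 3: u0 ∈ [-5/26, 1/2)
j=3 picked index 3: u0 ∈ [-23/52, 1/4)
intersection: [3/52, 3/13)

3/52 3/13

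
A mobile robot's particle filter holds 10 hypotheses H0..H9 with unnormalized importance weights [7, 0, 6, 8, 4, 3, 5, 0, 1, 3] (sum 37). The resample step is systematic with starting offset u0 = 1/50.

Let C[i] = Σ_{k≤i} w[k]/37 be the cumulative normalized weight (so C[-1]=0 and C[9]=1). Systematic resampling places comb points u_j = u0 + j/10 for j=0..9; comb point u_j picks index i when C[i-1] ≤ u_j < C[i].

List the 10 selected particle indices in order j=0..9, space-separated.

C = [7/37, 7/37, 13/37, 21/37, 25/37, 28/37, 33/37, 33/37, 34/37, 1]
j=0: u_0=1/50 ∈ [0, 7/37) → index 0
j=1: u_1=3/25 ∈ [0, 7/37) → index 0
j=2: u_2=11/50 ∈ [7/37, 13/37) → index 2
j=3: u_3=8/25 ∈ [7/37, 13/37) → index 2
j=4: u_4=21/50 ∈ [13/37, 21/37) → index 3
j=5: u_5=13/25 ∈ [13/37, 21/37) → index 3
j=6: u_6=31/50 ∈ [21/37, 25/37) → index 4
j=7: u_7=18/25 ∈ [25/37, 28/37) → index 5
j=8: u_8=41/50 ∈ [28/37, 33/37) → index 6
j=9: u_9=23/25 ∈ [34/37, 1) → index 9

0 0 2 2 3 3 4 5 6 9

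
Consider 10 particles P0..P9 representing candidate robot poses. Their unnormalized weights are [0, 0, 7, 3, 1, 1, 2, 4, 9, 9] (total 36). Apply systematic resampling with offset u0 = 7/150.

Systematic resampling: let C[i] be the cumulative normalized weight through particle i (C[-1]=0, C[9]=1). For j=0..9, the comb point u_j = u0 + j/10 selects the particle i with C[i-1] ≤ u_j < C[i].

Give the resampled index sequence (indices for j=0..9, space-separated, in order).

C = [0, 0, 7/36, 5/18, 11/36, 1/3, 7/18, 1/2, 3/4, 1]
j=0: u_0=7/150 ∈ [0, 7/36) → index 2
j=1: u_1=11/75 ∈ [0, 7/36) → index 2
j=2: u_2=37/150 ∈ [7/36, 5/18) → index 3
j=3: u_3=26/75 ∈ [1/3, 7/18) → index 6
j=4: u_4=67/150 ∈ [7/18, 1/2) → index 7
j=5: u_5=41/75 ∈ [1/2, 3/4) → index 8
j=6: u_6=97/150 ∈ [1/2, 3/4) → index 8
j=7: u_7=56/75 ∈ [1/2, 3/4) → index 8
j=8: u_8=127/150 ∈ [3/4, 1) → index 9
j=9: u_9=71/75 ∈ [3/4, 1) → index 9

2 2 3 6 7 8 8 8 9 9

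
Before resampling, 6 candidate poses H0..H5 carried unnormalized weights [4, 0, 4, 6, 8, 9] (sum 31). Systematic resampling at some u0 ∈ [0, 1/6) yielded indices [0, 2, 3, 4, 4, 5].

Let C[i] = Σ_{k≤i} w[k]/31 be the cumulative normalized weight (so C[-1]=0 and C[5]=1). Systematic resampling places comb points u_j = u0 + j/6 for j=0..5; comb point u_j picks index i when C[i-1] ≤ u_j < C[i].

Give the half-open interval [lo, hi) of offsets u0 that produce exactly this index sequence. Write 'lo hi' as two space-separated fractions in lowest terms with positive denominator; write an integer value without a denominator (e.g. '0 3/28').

0 4/93

C = [4/31, 4/31, 8/31, 14/31, 22/31, 1]
j=0 picked index 0: u0 ∈ [0, 4/31)
j=1 picked index 2: u0 ∈ [-7/186, 17/186)
j=2 picked index 3: u0 ∈ [-7/93, 11/93)
j=3 picked index 4: u0 ∈ [-3/62, 13/62)
j=4 picked index 4: u0 ∈ [-20/93, 4/93)
j=5 picked index 5: u0 ∈ [-23/186, 1/6)
intersection: [0, 4/93)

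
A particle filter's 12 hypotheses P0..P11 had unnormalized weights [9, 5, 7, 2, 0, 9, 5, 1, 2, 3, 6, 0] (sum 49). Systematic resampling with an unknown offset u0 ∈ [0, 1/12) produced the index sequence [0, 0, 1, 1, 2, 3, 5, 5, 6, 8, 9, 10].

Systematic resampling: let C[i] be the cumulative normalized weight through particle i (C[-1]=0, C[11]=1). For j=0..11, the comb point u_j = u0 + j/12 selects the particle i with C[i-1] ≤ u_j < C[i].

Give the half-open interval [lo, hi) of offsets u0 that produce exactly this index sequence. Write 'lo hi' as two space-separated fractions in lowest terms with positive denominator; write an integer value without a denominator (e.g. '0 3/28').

C = [9/49, 2/7, 3/7, 23/49, 23/49, 32/49, 37/49, 38/49, 40/49, 43/49, 1, 1]
j=0 picked index 0: u0 ∈ [0, 9/49)
j=1 picked index 0: u0 ∈ [-1/12, 59/588)
j=2 picked index 1: u0 ∈ [5/294, 5/42)
j=3 picked index 1: u0 ∈ [-13/196, 1/28)
j=4 picked index 2: u0 ∈ [-1/21, 2/21)
j=5 picked index 3: u0 ∈ [1/84, 31/588)
j=6 picked index 5: u0 ∈ [-3/98, 15/98)
j=7 picked index 5: u0 ∈ [-67/588, 41/588)
j=8 picked index 6: u0 ∈ [-2/147, 13/147)
j=9 picked index 8: u0 ∈ [5/196, 13/196)
j=10 picked index 9: u0 ∈ [-5/294, 13/294)
j=11 picked index 10: u0 ∈ [-23/588, 1/12)
intersection: [5/196, 1/28)

5/196 1/28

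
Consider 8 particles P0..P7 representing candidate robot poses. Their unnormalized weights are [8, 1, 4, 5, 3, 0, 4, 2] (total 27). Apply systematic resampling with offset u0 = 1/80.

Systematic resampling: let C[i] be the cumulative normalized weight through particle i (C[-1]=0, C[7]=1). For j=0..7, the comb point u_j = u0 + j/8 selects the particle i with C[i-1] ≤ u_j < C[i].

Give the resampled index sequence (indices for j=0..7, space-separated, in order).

C = [8/27, 1/3, 13/27, 2/3, 7/9, 7/9, 25/27, 1]
j=0: u_0=1/80 ∈ [0, 8/27) → index 0
j=1: u_1=11/80 ∈ [0, 8/27) → index 0
j=2: u_2=21/80 ∈ [0, 8/27) → index 0
j=3: u_3=31/80 ∈ [1/3, 13/27) → index 2
j=4: u_4=41/80 ∈ [13/27, 2/3) → index 3
j=5: u_5=51/80 ∈ [13/27, 2/3) → index 3
j=6: u_6=61/80 ∈ [2/3, 7/9) → index 4
j=7: u_7=71/80 ∈ [7/9, 25/27) → index 6

0 0 0 2 3 3 4 6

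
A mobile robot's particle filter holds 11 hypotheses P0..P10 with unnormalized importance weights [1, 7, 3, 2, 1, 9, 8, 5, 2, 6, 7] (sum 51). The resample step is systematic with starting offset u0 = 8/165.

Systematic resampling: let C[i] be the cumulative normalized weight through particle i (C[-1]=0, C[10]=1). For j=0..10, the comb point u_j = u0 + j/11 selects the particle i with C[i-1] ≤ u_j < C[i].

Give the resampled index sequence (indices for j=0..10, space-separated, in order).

1 1 3 5 5 6 6 7 9 10 10

C = [1/51, 8/51, 11/51, 13/51, 14/51, 23/51, 31/51, 12/17, 38/51, 44/51, 1]
j=0: u_0=8/165 ∈ [1/51, 8/51) → index 1
j=1: u_1=23/165 ∈ [1/51, 8/51) → index 1
j=2: u_2=38/165 ∈ [11/51, 13/51) → index 3
j=3: u_3=53/165 ∈ [14/51, 23/51) → index 5
j=4: u_4=68/165 ∈ [14/51, 23/51) → index 5
j=5: u_5=83/165 ∈ [23/51, 31/51) → index 6
j=6: u_6=98/165 ∈ [23/51, 31/51) → index 6
j=7: u_7=113/165 ∈ [31/51, 12/17) → index 7
j=8: u_8=128/165 ∈ [38/51, 44/51) → index 9
j=9: u_9=13/15 ∈ [44/51, 1) → index 10
j=10: u_10=158/165 ∈ [44/51, 1) → index 10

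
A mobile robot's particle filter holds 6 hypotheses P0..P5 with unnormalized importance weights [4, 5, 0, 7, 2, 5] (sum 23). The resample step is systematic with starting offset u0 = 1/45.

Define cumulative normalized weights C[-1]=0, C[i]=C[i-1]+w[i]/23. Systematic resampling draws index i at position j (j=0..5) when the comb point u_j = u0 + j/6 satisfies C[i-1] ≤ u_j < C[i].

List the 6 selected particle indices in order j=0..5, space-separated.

C = [4/23, 9/23, 9/23, 16/23, 18/23, 1]
j=0: u_0=1/45 ∈ [0, 4/23) → index 0
j=1: u_1=17/90 ∈ [4/23, 9/23) → index 1
j=2: u_2=16/45 ∈ [4/23, 9/23) → index 1
j=3: u_3=47/90 ∈ [9/23, 16/23) → index 3
j=4: u_4=31/45 ∈ [9/23, 16/23) → index 3
j=5: u_5=77/90 ∈ [18/23, 1) → index 5

0 1 1 3 3 5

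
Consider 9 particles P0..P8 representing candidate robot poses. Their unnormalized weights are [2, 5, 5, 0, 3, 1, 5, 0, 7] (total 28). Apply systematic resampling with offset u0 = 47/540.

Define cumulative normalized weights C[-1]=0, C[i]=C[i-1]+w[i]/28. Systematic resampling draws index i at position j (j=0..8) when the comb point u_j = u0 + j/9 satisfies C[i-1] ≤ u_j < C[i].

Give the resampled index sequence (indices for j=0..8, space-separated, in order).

1 1 2 2 4 6 8 8 8

C = [1/14, 1/4, 3/7, 3/7, 15/28, 4/7, 3/4, 3/4, 1]
j=0: u_0=47/540 ∈ [1/14, 1/4) → index 1
j=1: u_1=107/540 ∈ [1/14, 1/4) → index 1
j=2: u_2=167/540 ∈ [1/4, 3/7) → index 2
j=3: u_3=227/540 ∈ [1/4, 3/7) → index 2
j=4: u_4=287/540 ∈ [3/7, 15/28) → index 4
j=5: u_5=347/540 ∈ [4/7, 3/4) → index 6
j=6: u_6=407/540 ∈ [3/4, 1) → index 8
j=7: u_7=467/540 ∈ [3/4, 1) → index 8
j=8: u_8=527/540 ∈ [3/4, 1) → index 8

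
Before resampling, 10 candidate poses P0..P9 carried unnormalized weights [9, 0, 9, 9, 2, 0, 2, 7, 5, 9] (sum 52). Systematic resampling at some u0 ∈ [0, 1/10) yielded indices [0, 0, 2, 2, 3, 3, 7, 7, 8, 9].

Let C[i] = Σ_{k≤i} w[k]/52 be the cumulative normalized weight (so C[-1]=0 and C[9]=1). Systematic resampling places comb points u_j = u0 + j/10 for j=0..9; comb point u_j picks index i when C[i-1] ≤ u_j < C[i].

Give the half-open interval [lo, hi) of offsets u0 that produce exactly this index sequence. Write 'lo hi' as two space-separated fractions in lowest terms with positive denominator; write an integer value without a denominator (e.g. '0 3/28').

0 1/52

C = [9/52, 9/52, 9/26, 27/52, 29/52, 29/52, 31/52, 19/26, 43/52, 1]
j=0 picked index 0: u0 ∈ [0, 9/52)
j=1 picked index 0: u0 ∈ [-1/10, 19/260)
j=2 picked index 2: u0 ∈ [-7/260, 19/130)
j=3 picked index 2: u0 ∈ [-33/260, 3/65)
j=4 picked index 3: u0 ∈ [-7/130, 31/260)
j=5 picked index 3: u0 ∈ [-2/13, 1/52)
j=6 picked index 7: u0 ∈ [-1/260, 17/130)
j=7 picked index 7: u0 ∈ [-27/260, 2/65)
j=8 picked index 8: u0 ∈ [-9/130, 7/260)
j=9 picked index 9: u0 ∈ [-19/260, 1/10)
intersection: [0, 1/52)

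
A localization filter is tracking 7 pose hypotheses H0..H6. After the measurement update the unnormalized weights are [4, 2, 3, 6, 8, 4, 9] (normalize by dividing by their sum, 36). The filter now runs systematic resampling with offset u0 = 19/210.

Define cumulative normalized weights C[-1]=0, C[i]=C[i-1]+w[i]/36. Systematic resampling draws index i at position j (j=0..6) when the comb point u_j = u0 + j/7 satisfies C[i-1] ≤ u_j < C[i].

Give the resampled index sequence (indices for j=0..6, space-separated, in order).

0 2 3 4 5 6 6

C = [1/9, 1/6, 1/4, 5/12, 23/36, 3/4, 1]
j=0: u_0=19/210 ∈ [0, 1/9) → index 0
j=1: u_1=7/30 ∈ [1/6, 1/4) → index 2
j=2: u_2=79/210 ∈ [1/4, 5/12) → index 3
j=3: u_3=109/210 ∈ [5/12, 23/36) → index 4
j=4: u_4=139/210 ∈ [23/36, 3/4) → index 5
j=5: u_5=169/210 ∈ [3/4, 1) → index 6
j=6: u_6=199/210 ∈ [3/4, 1) → index 6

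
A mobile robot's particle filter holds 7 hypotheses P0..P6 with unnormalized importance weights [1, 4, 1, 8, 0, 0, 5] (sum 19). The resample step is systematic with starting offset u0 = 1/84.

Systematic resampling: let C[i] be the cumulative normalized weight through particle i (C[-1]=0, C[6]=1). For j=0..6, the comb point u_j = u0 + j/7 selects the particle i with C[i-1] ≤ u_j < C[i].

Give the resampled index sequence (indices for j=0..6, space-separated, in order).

C = [1/19, 5/19, 6/19, 14/19, 14/19, 14/19, 1]
j=0: u_0=1/84 ∈ [0, 1/19) → index 0
j=1: u_1=13/84 ∈ [1/19, 5/19) → index 1
j=2: u_2=25/84 ∈ [5/19, 6/19) → index 2
j=3: u_3=37/84 ∈ [6/19, 14/19) → index 3
j=4: u_4=7/12 ∈ [6/19, 14/19) → index 3
j=5: u_5=61/84 ∈ [6/19, 14/19) → index 3
j=6: u_6=73/84 ∈ [14/19, 1) → index 6

0 1 2 3 3 3 6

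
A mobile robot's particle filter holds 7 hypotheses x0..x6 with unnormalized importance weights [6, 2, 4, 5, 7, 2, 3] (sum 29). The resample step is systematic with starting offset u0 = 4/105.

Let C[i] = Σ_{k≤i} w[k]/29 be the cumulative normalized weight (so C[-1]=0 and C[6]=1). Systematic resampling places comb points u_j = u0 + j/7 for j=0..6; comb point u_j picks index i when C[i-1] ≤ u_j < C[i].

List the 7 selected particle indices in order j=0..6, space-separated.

0 0 2 3 4 4 5

C = [6/29, 8/29, 12/29, 17/29, 24/29, 26/29, 1]
j=0: u_0=4/105 ∈ [0, 6/29) → index 0
j=1: u_1=19/105 ∈ [0, 6/29) → index 0
j=2: u_2=34/105 ∈ [8/29, 12/29) → index 2
j=3: u_3=7/15 ∈ [12/29, 17/29) → index 3
j=4: u_4=64/105 ∈ [17/29, 24/29) → index 4
j=5: u_5=79/105 ∈ [17/29, 24/29) → index 4
j=6: u_6=94/105 ∈ [24/29, 26/29) → index 5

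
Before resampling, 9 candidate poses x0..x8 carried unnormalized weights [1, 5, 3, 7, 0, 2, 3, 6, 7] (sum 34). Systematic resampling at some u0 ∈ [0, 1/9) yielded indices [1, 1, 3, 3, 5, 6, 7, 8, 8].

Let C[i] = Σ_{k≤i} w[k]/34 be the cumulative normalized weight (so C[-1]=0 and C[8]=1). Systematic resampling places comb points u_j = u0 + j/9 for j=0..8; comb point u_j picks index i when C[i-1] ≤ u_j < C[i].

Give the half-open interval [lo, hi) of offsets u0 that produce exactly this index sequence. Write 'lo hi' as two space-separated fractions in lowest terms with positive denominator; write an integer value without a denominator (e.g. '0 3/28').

13/306 19/306

C = [1/34, 3/17, 9/34, 8/17, 8/17, 9/17, 21/34, 27/34, 1]
j=0 picked index 1: u0 ∈ [1/34, 3/17)
j=1 picked index 1: u0 ∈ [-25/306, 10/153)
j=2 picked index 3: u0 ∈ [13/306, 38/153)
j=3 picked index 3: u0 ∈ [-7/102, 7/51)
j=4 picked index 5: u0 ∈ [4/153, 13/153)
j=5 picked index 6: u0 ∈ [-4/153, 19/306)
j=6 picked index 7: u0 ∈ [-5/102, 13/102)
j=7 picked index 8: u0 ∈ [5/306, 2/9)
j=8 picked index 8: u0 ∈ [-29/306, 1/9)
intersection: [13/306, 19/306)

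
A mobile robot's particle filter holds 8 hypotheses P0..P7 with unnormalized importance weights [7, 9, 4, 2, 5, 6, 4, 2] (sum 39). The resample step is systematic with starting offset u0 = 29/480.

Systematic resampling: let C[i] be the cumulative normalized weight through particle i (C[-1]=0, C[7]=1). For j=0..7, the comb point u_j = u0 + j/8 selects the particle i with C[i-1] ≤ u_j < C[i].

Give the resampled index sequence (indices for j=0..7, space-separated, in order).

0 1 1 2 3 4 5 6

C = [7/39, 16/39, 20/39, 22/39, 9/13, 11/13, 37/39, 1]
j=0: u_0=29/480 ∈ [0, 7/39) → index 0
j=1: u_1=89/480 ∈ [7/39, 16/39) → index 1
j=2: u_2=149/480 ∈ [7/39, 16/39) → index 1
j=3: u_3=209/480 ∈ [16/39, 20/39) → index 2
j=4: u_4=269/480 ∈ [20/39, 22/39) → index 3
j=5: u_5=329/480 ∈ [22/39, 9/13) → index 4
j=6: u_6=389/480 ∈ [9/13, 11/13) → index 5
j=7: u_7=449/480 ∈ [11/13, 37/39) → index 6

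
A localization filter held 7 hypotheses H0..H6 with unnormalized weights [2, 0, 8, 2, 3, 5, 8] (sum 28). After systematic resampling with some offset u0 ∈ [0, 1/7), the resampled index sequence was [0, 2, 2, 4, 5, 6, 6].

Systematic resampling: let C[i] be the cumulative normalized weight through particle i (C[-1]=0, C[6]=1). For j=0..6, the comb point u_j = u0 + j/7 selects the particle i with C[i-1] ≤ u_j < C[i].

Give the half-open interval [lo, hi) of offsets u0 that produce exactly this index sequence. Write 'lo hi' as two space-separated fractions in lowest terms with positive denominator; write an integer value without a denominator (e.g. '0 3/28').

C = [1/14, 1/14, 5/14, 3/7, 15/28, 5/7, 1]
j=0 picked index 0: u0 ∈ [0, 1/14)
j=1 picked index 2: u0 ∈ [-1/14, 3/14)
j=2 picked index 2: u0 ∈ [-3/14, 1/14)
j=3 picked index 4: u0 ∈ [0, 3/28)
j=4 picked index 5: u0 ∈ [-1/28, 1/7)
j=5 picked index 6: u0 ∈ [0, 2/7)
j=6 picked index 6: u0 ∈ [-1/7, 1/7)
intersection: [0, 1/14)

0 1/14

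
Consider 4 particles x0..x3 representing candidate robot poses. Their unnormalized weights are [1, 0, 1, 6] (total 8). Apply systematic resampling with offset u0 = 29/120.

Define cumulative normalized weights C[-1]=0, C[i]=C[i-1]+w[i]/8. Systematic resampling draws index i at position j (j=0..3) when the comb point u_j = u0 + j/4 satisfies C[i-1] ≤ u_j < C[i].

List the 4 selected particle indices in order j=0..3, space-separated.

C = [1/8, 1/8, 1/4, 1]
j=0: u_0=29/120 ∈ [1/8, 1/4) → index 2
j=1: u_1=59/120 ∈ [1/4, 1) → index 3
j=2: u_2=89/120 ∈ [1/4, 1) → index 3
j=3: u_3=119/120 ∈ [1/4, 1) → index 3

2 3 3 3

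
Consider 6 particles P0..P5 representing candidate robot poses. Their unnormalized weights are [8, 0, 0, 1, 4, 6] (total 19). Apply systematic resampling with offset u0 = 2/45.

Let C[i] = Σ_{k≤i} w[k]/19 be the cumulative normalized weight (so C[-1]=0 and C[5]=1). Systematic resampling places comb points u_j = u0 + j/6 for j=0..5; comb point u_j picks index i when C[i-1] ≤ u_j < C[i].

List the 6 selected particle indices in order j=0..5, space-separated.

0 0 0 4 5 5

C = [8/19, 8/19, 8/19, 9/19, 13/19, 1]
j=0: u_0=2/45 ∈ [0, 8/19) → index 0
j=1: u_1=19/90 ∈ [0, 8/19) → index 0
j=2: u_2=17/45 ∈ [0, 8/19) → index 0
j=3: u_3=49/90 ∈ [9/19, 13/19) → index 4
j=4: u_4=32/45 ∈ [13/19, 1) → index 5
j=5: u_5=79/90 ∈ [13/19, 1) → index 5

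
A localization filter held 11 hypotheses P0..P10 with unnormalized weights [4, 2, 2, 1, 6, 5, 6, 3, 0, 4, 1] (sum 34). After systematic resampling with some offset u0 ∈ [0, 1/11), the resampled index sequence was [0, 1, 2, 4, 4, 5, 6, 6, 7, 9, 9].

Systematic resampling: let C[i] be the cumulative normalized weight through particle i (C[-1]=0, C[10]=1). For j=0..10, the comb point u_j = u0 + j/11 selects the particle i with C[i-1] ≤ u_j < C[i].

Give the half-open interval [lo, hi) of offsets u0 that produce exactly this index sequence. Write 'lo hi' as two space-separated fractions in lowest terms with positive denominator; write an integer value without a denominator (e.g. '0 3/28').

8/187 10/187

C = [2/17, 3/17, 4/17, 9/34, 15/34, 10/17, 13/17, 29/34, 29/34, 33/34, 1]
j=0 picked index 0: u0 ∈ [0, 2/17)
j=1 picked index 1: u0 ∈ [5/187, 16/187)
j=2 picked index 2: u0 ∈ [-1/187, 10/187)
j=3 picked index 4: u0 ∈ [-3/374, 63/374)
j=4 picked index 4: u0 ∈ [-37/374, 29/374)
j=5 picked index 5: u0 ∈ [-5/374, 25/187)
j=6 picked index 6: u0 ∈ [8/187, 41/187)
j=7 picked index 6: u0 ∈ [-9/187, 24/187)
j=8 picked index 7: u0 ∈ [7/187, 47/374)
j=9 picked index 9: u0 ∈ [13/374, 57/374)
j=10 picked index 9: u0 ∈ [-21/374, 23/374)
intersection: [8/187, 10/187)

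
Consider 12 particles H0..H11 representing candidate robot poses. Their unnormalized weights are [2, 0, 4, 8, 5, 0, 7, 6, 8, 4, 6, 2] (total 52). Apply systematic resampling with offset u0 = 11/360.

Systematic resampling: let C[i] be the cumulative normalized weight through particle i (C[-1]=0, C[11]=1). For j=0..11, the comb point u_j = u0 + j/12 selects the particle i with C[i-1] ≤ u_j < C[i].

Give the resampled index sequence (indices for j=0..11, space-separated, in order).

0 2 3 4 4 6 7 7 8 9 10 10

C = [1/26, 1/26, 3/26, 7/26, 19/52, 19/52, 1/2, 8/13, 10/13, 11/13, 25/26, 1]
j=0: u_0=11/360 ∈ [0, 1/26) → index 0
j=1: u_1=41/360 ∈ [1/26, 3/26) → index 2
j=2: u_2=71/360 ∈ [3/26, 7/26) → index 3
j=3: u_3=101/360 ∈ [7/26, 19/52) → index 4
j=4: u_4=131/360 ∈ [7/26, 19/52) → index 4
j=5: u_5=161/360 ∈ [19/52, 1/2) → index 6
j=6: u_6=191/360 ∈ [1/2, 8/13) → index 7
j=7: u_7=221/360 ∈ [1/2, 8/13) → index 7
j=8: u_8=251/360 ∈ [8/13, 10/13) → index 8
j=9: u_9=281/360 ∈ [10/13, 11/13) → index 9
j=10: u_10=311/360 ∈ [11/13, 25/26) → index 10
j=11: u_11=341/360 ∈ [11/13, 25/26) → index 10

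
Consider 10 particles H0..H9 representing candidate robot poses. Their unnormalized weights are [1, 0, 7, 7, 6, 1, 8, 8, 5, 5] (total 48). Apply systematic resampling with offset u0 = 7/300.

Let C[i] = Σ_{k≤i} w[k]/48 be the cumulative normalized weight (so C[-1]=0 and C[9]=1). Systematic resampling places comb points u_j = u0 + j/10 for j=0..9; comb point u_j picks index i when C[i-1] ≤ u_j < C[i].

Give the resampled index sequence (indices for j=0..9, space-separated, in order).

C = [1/48, 1/48, 1/6, 5/16, 7/16, 11/24, 5/8, 19/24, 43/48, 1]
j=0: u_0=7/300 ∈ [1/48, 1/6) → index 2
j=1: u_1=37/300 ∈ [1/48, 1/6) → index 2
j=2: u_2=67/300 ∈ [1/6, 5/16) → index 3
j=3: u_3=97/300 ∈ [5/16, 7/16) → index 4
j=4: u_4=127/300 ∈ [5/16, 7/16) → index 4
j=5: u_5=157/300 ∈ [11/24, 5/8) → index 6
j=6: u_6=187/300 ∈ [11/24, 5/8) → index 6
j=7: u_7=217/300 ∈ [5/8, 19/24) → index 7
j=8: u_8=247/300 ∈ [19/24, 43/48) → index 8
j=9: u_9=277/300 ∈ [43/48, 1) → index 9

2 2 3 4 4 6 6 7 8 9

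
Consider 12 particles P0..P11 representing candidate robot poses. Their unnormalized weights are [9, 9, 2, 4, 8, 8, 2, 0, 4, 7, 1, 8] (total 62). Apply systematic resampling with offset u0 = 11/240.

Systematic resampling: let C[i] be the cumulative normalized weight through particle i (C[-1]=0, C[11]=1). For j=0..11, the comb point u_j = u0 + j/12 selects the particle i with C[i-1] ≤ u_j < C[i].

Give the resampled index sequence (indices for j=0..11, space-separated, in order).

C = [9/62, 9/31, 10/31, 12/31, 16/31, 20/31, 21/31, 21/31, 23/31, 53/62, 27/31, 1]
j=0: u_0=11/240 ∈ [0, 9/62) → index 0
j=1: u_1=31/240 ∈ [0, 9/62) → index 0
j=2: u_2=17/80 ∈ [9/62, 9/31) → index 1
j=3: u_3=71/240 ∈ [9/31, 10/31) → index 2
j=4: u_4=91/240 ∈ [10/31, 12/31) → index 3
j=5: u_5=37/80 ∈ [12/31, 16/31) → index 4
j=6: u_6=131/240 ∈ [16/31, 20/31) → index 5
j=7: u_7=151/240 ∈ [16/31, 20/31) → index 5
j=8: u_8=57/80 ∈ [21/31, 23/31) → index 8
j=9: u_9=191/240 ∈ [23/31, 53/62) → index 9
j=10: u_10=211/240 ∈ [27/31, 1) → index 11
j=11: u_11=77/80 ∈ [27/31, 1) → index 11

0 0 1 2 3 4 5 5 8 9 11 11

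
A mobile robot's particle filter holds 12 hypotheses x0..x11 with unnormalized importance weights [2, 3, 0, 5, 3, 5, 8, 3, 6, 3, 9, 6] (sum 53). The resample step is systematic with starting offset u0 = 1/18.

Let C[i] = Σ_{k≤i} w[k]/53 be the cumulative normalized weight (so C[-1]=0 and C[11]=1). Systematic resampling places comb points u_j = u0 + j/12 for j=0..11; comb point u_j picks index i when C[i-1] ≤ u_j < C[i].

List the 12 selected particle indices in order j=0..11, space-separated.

C = [2/53, 5/53, 5/53, 10/53, 13/53, 18/53, 26/53, 29/53, 35/53, 38/53, 47/53, 1]
j=0: u_0=1/18 ∈ [2/53, 5/53) → index 1
j=1: u_1=5/36 ∈ [5/53, 10/53) → index 3
j=2: u_2=2/9 ∈ [10/53, 13/53) → index 4
j=3: u_3=11/36 ∈ [13/53, 18/53) → index 5
j=4: u_4=7/18 ∈ [18/53, 26/53) → index 6
j=5: u_5=17/36 ∈ [18/53, 26/53) → index 6
j=6: u_6=5/9 ∈ [29/53, 35/53) → index 8
j=7: u_7=23/36 ∈ [29/53, 35/53) → index 8
j=8: u_8=13/18 ∈ [38/53, 47/53) → index 10
j=9: u_9=29/36 ∈ [38/53, 47/53) → index 10
j=10: u_10=8/9 ∈ [47/53, 1) → index 11
j=11: u_11=35/36 ∈ [47/53, 1) → index 11

1 3 4 5 6 6 8 8 10 10 11 11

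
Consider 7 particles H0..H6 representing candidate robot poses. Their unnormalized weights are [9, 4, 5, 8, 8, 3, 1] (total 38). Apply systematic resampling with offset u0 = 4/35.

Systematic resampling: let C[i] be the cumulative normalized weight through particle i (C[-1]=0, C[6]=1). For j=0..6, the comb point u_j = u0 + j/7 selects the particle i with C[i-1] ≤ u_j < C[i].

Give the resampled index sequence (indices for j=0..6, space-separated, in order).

C = [9/38, 13/38, 9/19, 13/19, 17/19, 37/38, 1]
j=0: u_0=4/35 ∈ [0, 9/38) → index 0
j=1: u_1=9/35 ∈ [9/38, 13/38) → index 1
j=2: u_2=2/5 ∈ [13/38, 9/19) → index 2
j=3: u_3=19/35 ∈ [9/19, 13/19) → index 3
j=4: u_4=24/35 ∈ [13/19, 17/19) → index 4
j=5: u_5=29/35 ∈ [13/19, 17/19) → index 4
j=6: u_6=34/35 ∈ [17/19, 37/38) → index 5

0 1 2 3 4 4 5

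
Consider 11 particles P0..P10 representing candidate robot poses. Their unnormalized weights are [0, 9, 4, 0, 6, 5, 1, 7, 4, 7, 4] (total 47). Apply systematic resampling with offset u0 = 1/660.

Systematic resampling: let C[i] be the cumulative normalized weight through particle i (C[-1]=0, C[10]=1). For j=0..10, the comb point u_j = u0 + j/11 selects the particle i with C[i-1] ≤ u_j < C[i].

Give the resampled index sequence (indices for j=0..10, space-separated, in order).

1 1 1 2 4 5 7 7 8 9 9

C = [0, 9/47, 13/47, 13/47, 19/47, 24/47, 25/47, 32/47, 36/47, 43/47, 1]
j=0: u_0=1/660 ∈ [0, 9/47) → index 1
j=1: u_1=61/660 ∈ [0, 9/47) → index 1
j=2: u_2=11/60 ∈ [0, 9/47) → index 1
j=3: u_3=181/660 ∈ [9/47, 13/47) → index 2
j=4: u_4=241/660 ∈ [13/47, 19/47) → index 4
j=5: u_5=301/660 ∈ [19/47, 24/47) → index 5
j=6: u_6=361/660 ∈ [25/47, 32/47) → index 7
j=7: u_7=421/660 ∈ [25/47, 32/47) → index 7
j=8: u_8=481/660 ∈ [32/47, 36/47) → index 8
j=9: u_9=541/660 ∈ [36/47, 43/47) → index 9
j=10: u_10=601/660 ∈ [36/47, 43/47) → index 9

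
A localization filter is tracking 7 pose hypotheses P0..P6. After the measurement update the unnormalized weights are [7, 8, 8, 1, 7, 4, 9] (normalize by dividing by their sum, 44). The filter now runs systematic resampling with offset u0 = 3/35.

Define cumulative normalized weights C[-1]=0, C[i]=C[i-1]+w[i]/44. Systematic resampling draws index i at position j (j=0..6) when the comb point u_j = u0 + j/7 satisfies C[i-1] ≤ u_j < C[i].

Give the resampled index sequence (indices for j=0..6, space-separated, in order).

C = [7/44, 15/44, 23/44, 6/11, 31/44, 35/44, 1]
j=0: u_0=3/35 ∈ [0, 7/44) → index 0
j=1: u_1=8/35 ∈ [7/44, 15/44) → index 1
j=2: u_2=13/35 ∈ [15/44, 23/44) → index 2
j=3: u_3=18/35 ∈ [15/44, 23/44) → index 2
j=4: u_4=23/35 ∈ [6/11, 31/44) → index 4
j=5: u_5=4/5 ∈ [35/44, 1) → index 6
j=6: u_6=33/35 ∈ [35/44, 1) → index 6

0 1 2 2 4 6 6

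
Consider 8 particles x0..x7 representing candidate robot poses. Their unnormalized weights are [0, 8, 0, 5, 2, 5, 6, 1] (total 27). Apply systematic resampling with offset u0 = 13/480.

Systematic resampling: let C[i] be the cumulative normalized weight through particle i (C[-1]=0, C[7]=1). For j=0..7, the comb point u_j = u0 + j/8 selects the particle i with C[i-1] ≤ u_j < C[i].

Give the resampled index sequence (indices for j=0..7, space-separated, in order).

1 1 1 3 4 5 6 6

C = [0, 8/27, 8/27, 13/27, 5/9, 20/27, 26/27, 1]
j=0: u_0=13/480 ∈ [0, 8/27) → index 1
j=1: u_1=73/480 ∈ [0, 8/27) → index 1
j=2: u_2=133/480 ∈ [0, 8/27) → index 1
j=3: u_3=193/480 ∈ [8/27, 13/27) → index 3
j=4: u_4=253/480 ∈ [13/27, 5/9) → index 4
j=5: u_5=313/480 ∈ [5/9, 20/27) → index 5
j=6: u_6=373/480 ∈ [20/27, 26/27) → index 6
j=7: u_7=433/480 ∈ [20/27, 26/27) → index 6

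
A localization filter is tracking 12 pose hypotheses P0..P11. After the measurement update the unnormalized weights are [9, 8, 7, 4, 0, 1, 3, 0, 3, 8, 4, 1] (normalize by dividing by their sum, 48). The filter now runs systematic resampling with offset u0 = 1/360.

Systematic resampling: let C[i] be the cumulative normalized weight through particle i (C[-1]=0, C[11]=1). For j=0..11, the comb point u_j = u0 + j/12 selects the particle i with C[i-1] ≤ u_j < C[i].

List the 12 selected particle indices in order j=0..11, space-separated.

0 0 0 1 1 2 3 5 8 9 9 10

C = [3/16, 17/48, 1/2, 7/12, 7/12, 29/48, 2/3, 2/3, 35/48, 43/48, 47/48, 1]
j=0: u_0=1/360 ∈ [0, 3/16) → index 0
j=1: u_1=31/360 ∈ [0, 3/16) → index 0
j=2: u_2=61/360 ∈ [0, 3/16) → index 0
j=3: u_3=91/360 ∈ [3/16, 17/48) → index 1
j=4: u_4=121/360 ∈ [3/16, 17/48) → index 1
j=5: u_5=151/360 ∈ [17/48, 1/2) → index 2
j=6: u_6=181/360 ∈ [1/2, 7/12) → index 3
j=7: u_7=211/360 ∈ [7/12, 29/48) → index 5
j=8: u_8=241/360 ∈ [2/3, 35/48) → index 8
j=9: u_9=271/360 ∈ [35/48, 43/48) → index 9
j=10: u_10=301/360 ∈ [35/48, 43/48) → index 9
j=11: u_11=331/360 ∈ [43/48, 47/48) → index 10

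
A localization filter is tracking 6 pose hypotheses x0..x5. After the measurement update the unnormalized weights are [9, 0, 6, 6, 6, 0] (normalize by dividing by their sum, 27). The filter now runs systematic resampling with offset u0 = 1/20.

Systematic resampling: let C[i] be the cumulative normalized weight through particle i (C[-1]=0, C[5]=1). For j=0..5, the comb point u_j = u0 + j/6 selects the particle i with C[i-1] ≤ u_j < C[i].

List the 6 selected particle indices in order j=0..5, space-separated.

C = [1/3, 1/3, 5/9, 7/9, 1, 1]
j=0: u_0=1/20 ∈ [0, 1/3) → index 0
j=1: u_1=13/60 ∈ [0, 1/3) → index 0
j=2: u_2=23/60 ∈ [1/3, 5/9) → index 2
j=3: u_3=11/20 ∈ [1/3, 5/9) → index 2
j=4: u_4=43/60 ∈ [5/9, 7/9) → index 3
j=5: u_5=53/60 ∈ [7/9, 1) → index 4

0 0 2 2 3 4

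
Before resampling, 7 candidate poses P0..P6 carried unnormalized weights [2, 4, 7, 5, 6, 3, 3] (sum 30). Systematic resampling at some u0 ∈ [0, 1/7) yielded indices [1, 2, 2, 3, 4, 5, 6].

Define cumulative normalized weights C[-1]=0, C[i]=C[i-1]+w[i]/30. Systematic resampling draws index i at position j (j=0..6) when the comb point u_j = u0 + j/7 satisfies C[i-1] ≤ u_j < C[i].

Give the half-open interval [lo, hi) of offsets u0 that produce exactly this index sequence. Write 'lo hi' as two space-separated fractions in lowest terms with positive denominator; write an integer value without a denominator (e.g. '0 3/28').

C = [1/15, 1/5, 13/30, 3/5, 4/5, 9/10, 1]
j=0 picked index 1: u0 ∈ [1/15, 1/5)
j=1 picked index 2: u0 ∈ [2/35, 61/210)
j=2 picked index 2: u0 ∈ [-3/35, 31/210)
j=3 picked index 3: u0 ∈ [1/210, 6/35)
j=4 picked index 4: u0 ∈ [1/35, 8/35)
j=5 picked index 5: u0 ∈ [3/35, 13/70)
j=6 picked index 6: u0 ∈ [3/70, 1/7)
intersection: [3/35, 1/7)

3/35 1/7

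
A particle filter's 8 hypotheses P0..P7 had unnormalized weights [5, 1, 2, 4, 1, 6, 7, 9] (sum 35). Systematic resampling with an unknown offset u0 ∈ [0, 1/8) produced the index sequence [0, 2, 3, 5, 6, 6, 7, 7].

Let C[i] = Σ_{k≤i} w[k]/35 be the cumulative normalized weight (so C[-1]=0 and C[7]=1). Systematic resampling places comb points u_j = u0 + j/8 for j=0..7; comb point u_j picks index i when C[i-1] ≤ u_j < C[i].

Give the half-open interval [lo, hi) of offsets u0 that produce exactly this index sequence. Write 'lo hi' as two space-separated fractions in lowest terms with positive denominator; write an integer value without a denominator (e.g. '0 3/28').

C = [1/7, 6/35, 8/35, 12/35, 13/35, 19/35, 26/35, 1]
j=0 picked index 0: u0 ∈ [0, 1/7)
j=1 picked index 2: u0 ∈ [13/280, 29/280)
j=2 picked index 3: u0 ∈ [-3/140, 13/140)
j=3 picked index 5: u0 ∈ [-1/280, 47/280)
j=4 picked index 6: u0 ∈ [3/70, 17/70)
j=5 picked index 6: u0 ∈ [-23/280, 33/280)
j=6 picked index 7: u0 ∈ [-1/140, 1/4)
j=7 picked index 7: u0 ∈ [-37/280, 1/8)
intersection: [13/280, 13/140)

13/280 13/140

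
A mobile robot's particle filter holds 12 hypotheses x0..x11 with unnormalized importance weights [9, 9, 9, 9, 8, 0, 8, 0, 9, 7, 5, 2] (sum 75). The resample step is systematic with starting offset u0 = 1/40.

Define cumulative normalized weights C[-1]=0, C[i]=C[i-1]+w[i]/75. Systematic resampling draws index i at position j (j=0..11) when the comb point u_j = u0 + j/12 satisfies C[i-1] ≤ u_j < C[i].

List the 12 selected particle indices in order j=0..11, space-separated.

C = [3/25, 6/25, 9/25, 12/25, 44/75, 44/75, 52/75, 52/75, 61/75, 68/75, 73/75, 1]
j=0: u_0=1/40 ∈ [0, 3/25) → index 0
j=1: u_1=13/120 ∈ [0, 3/25) → index 0
j=2: u_2=23/120 ∈ [3/25, 6/25) → index 1
j=3: u_3=11/40 ∈ [6/25, 9/25) → index 2
j=4: u_4=43/120 ∈ [6/25, 9/25) → index 2
j=5: u_5=53/120 ∈ [9/25, 12/25) → index 3
j=6: u_6=21/40 ∈ [12/25, 44/75) → index 4
j=7: u_7=73/120 ∈ [44/75, 52/75) → index 6
j=8: u_8=83/120 ∈ [44/75, 52/75) → index 6
j=9: u_9=31/40 ∈ [52/75, 61/75) → index 8
j=10: u_10=103/120 ∈ [61/75, 68/75) → index 9
j=11: u_11=113/120 ∈ [68/75, 73/75) → index 10

0 0 1 2 2 3 4 6 6 8 9 10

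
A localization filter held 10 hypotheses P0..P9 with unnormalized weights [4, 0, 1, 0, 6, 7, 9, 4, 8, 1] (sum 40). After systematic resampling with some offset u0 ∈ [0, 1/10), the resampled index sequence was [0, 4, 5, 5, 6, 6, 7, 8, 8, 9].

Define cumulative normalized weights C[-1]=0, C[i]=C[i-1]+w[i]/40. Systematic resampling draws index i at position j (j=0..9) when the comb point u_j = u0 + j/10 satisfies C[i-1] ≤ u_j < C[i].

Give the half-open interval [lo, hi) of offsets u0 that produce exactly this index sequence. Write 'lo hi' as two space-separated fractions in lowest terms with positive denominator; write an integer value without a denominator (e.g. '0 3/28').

3/40 1/10

C = [1/10, 1/10, 1/8, 1/8, 11/40, 9/20, 27/40, 31/40, 39/40, 1]
j=0 picked index 0: u0 ∈ [0, 1/10)
j=1 picked index 4: u0 ∈ [1/40, 7/40)
j=2 picked index 5: u0 ∈ [3/40, 1/4)
j=3 picked index 5: u0 ∈ [-1/40, 3/20)
j=4 picked index 6: u0 ∈ [1/20, 11/40)
j=5 picked index 6: u0 ∈ [-1/20, 7/40)
j=6 picked index 7: u0 ∈ [3/40, 7/40)
j=7 picked index 8: u0 ∈ [3/40, 11/40)
j=8 picked index 8: u0 ∈ [-1/40, 7/40)
j=9 picked index 9: u0 ∈ [3/40, 1/10)
intersection: [3/40, 1/10)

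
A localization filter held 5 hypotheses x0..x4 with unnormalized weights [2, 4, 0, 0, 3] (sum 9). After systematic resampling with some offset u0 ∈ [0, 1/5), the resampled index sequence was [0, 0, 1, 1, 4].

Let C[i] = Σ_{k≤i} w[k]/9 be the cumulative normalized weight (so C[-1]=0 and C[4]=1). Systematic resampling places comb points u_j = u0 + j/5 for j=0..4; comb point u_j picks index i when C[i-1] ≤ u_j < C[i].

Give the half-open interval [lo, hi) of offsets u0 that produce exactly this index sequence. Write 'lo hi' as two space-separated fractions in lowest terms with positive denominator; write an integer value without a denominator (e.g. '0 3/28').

0 1/45

C = [2/9, 2/3, 2/3, 2/3, 1]
j=0 picked index 0: u0 ∈ [0, 2/9)
j=1 picked index 0: u0 ∈ [-1/5, 1/45)
j=2 picked index 1: u0 ∈ [-8/45, 4/15)
j=3 picked index 1: u0 ∈ [-17/45, 1/15)
j=4 picked index 4: u0 ∈ [-2/15, 1/5)
intersection: [0, 1/45)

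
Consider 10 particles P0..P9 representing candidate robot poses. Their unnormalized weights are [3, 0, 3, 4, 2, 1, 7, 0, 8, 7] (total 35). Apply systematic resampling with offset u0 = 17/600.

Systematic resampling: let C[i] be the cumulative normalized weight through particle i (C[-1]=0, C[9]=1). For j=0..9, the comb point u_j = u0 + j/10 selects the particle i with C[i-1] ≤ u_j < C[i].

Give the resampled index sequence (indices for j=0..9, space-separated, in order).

0 2 3 4 6 6 8 8 9 9

C = [3/35, 3/35, 6/35, 2/7, 12/35, 13/35, 4/7, 4/7, 4/5, 1]
j=0: u_0=17/600 ∈ [0, 3/35) → index 0
j=1: u_1=77/600 ∈ [3/35, 6/35) → index 2
j=2: u_2=137/600 ∈ [6/35, 2/7) → index 3
j=3: u_3=197/600 ∈ [2/7, 12/35) → index 4
j=4: u_4=257/600 ∈ [13/35, 4/7) → index 6
j=5: u_5=317/600 ∈ [13/35, 4/7) → index 6
j=6: u_6=377/600 ∈ [4/7, 4/5) → index 8
j=7: u_7=437/600 ∈ [4/7, 4/5) → index 8
j=8: u_8=497/600 ∈ [4/5, 1) → index 9
j=9: u_9=557/600 ∈ [4/5, 1) → index 9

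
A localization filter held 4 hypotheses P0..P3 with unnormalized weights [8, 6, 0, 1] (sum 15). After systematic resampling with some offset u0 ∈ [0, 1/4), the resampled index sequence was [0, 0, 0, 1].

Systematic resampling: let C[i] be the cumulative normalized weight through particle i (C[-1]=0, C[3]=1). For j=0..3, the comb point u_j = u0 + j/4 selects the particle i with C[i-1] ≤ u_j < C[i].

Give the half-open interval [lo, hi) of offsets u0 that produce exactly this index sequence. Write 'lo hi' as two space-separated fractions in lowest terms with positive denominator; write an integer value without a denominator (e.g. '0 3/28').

C = [8/15, 14/15, 14/15, 1]
j=0 picked index 0: u0 ∈ [0, 8/15)
j=1 picked index 0: u0 ∈ [-1/4, 17/60)
j=2 picked index 0: u0 ∈ [-1/2, 1/30)
j=3 picked index 1: u0 ∈ [-13/60, 11/60)
intersection: [0, 1/30)

0 1/30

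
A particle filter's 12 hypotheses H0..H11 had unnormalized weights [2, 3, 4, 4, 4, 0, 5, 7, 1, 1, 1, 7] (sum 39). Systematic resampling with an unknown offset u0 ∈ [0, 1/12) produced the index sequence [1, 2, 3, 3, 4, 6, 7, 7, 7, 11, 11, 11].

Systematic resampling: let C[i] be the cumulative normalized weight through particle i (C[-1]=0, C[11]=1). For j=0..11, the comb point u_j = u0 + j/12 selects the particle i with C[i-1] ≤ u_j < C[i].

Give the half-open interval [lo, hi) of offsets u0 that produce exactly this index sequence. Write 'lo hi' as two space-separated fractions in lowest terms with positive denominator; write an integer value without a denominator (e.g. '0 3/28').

C = [2/39, 5/39, 3/13, 1/3, 17/39, 17/39, 22/39, 29/39, 10/13, 31/39, 32/39, 1]
j=0 picked index 1: u0 ∈ [2/39, 5/39)
j=1 picked index 2: u0 ∈ [7/156, 23/156)
j=2 picked index 3: u0 ∈ [5/78, 1/6)
j=3 picked index 3: u0 ∈ [-1/52, 1/12)
j=4 picked index 4: u0 ∈ [0, 4/39)
j=5 picked index 6: u0 ∈ [1/52, 23/156)
j=6 picked index 7: u0 ∈ [5/78, 19/78)
j=7 picked index 7: u0 ∈ [-1/52, 25/156)
j=8 picked index 7: u0 ∈ [-4/39, 1/13)
j=9 picked index 11: u0 ∈ [11/156, 1/4)
j=10 picked index 11: u0 ∈ [-1/78, 1/6)
j=11 picked index 11: u0 ∈ [-5/52, 1/12)
intersection: [11/156, 1/13)

11/156 1/13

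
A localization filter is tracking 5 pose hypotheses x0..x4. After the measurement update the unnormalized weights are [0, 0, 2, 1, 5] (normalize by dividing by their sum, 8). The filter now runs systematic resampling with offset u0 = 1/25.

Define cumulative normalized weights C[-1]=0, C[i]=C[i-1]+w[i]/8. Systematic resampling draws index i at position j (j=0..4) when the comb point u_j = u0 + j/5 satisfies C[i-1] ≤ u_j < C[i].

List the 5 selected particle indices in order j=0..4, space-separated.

C = [0, 0, 1/4, 3/8, 1]
j=0: u_0=1/25 ∈ [0, 1/4) → index 2
j=1: u_1=6/25 ∈ [0, 1/4) → index 2
j=2: u_2=11/25 ∈ [3/8, 1) → index 4
j=3: u_3=16/25 ∈ [3/8, 1) → index 4
j=4: u_4=21/25 ∈ [3/8, 1) → index 4

2 2 4 4 4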